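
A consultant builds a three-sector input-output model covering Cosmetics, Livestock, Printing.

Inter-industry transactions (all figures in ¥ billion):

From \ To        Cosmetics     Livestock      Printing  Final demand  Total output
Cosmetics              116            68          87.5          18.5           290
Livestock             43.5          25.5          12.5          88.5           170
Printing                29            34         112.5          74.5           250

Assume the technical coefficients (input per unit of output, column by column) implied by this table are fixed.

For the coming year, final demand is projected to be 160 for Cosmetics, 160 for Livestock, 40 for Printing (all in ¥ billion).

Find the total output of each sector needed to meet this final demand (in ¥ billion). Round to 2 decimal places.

Technical coefficients a_ij = z_ij / X_j:
  a_CC = 116/290 = 0.40, a_LC = 43.5/290 = 0.15, a_PC = 29/290 = 0.10
  a_CL = 68/170 = 0.40, a_LL = 25.5/170 = 0.15, a_PL = 34/170 = 0.20
  a_CP = 87.5/250 = 0.35, a_LP = 12.5/250 = 0.05, a_PP = 112.5/250 = 0.45
I − A =
  [   0.60    -0.40    -0.35]
  [  -0.15     0.85    -0.05]
  [  -0.10    -0.20     0.55]
Cofactors of I−A, C_ij = (−1)^(i+j)·(minor ij) (rows/columns in the sector order above):
  C_11 = (0.85)(0.55) − (-0.05)(-0.20) = 0.4575
  C_12 = −[(-0.15)(0.55) − (-0.05)(-0.10)] = 0.0875
  C_13 = (-0.15)(-0.20) − (0.85)(-0.10) = 0.1150
  C_21 = −[(-0.40)(0.55) − (-0.35)(-0.20)] = 0.2900
  C_22 = (0.60)(0.55) − (-0.35)(-0.10) = 0.2950
  C_23 = −[(0.60)(-0.20) − (-0.40)(-0.10)] = 0.1600
  C_31 = (-0.40)(-0.05) − (-0.35)(0.85) = 0.3175
  C_32 = −[(0.60)(-0.05) − (-0.35)(-0.15)] = 0.0825
  C_33 = (0.60)(0.85) − (-0.40)(-0.15) = 0.4500
det(I−A) = Σ_j (I−A)_1j·C_1j = (0.60)(0.4575) + (-0.40)(0.0875) + (-0.35)(0.1150) = 0.19925
adj(I−A) = Cᵀ =
  [ 0.4575   0.2900   0.3175]
  [ 0.0875   0.2950   0.0825]
  [ 0.1150   0.1600   0.4500]
(I − A)⁻¹ = adj(I−A) / det(I−A) ≈
  [   2.2961     1.4555     1.5935]
  [   0.4391     1.4806     0.4141]
  [   0.5772     0.8030     2.2585]
x = (I − A)⁻¹ d = adj(I−A)·d / det(I−A), with det(I−A) = 0.19925:
  x_C = (0.4575·160 + 0.2900·160 + 0.3175·40) / 0.19925 = 132.30 / 0.19925 ≈ 663.99
  x_L = (0.0875·160 + 0.2950·160 + 0.0825·40) / 0.19925 = 64.50 / 0.19925 ≈ 323.71
  x_P = (0.1150·160 + 0.1600·160 + 0.4500·40) / 0.19925 = 62.00 / 0.19925 ≈ 311.17

x_C = 663.99, x_L = 323.71, x_P = 311.17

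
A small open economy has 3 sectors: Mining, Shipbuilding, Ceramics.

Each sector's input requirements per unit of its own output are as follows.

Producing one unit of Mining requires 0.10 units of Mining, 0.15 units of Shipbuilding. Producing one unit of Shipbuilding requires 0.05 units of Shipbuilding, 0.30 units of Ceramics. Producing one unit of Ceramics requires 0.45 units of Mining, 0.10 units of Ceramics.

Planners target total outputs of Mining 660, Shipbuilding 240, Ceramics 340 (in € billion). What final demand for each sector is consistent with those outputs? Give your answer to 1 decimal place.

d_1 = 441.0, d_2 = 129.0, d_3 = 234.0

I − A =
  [   0.90     0.00    -0.45]
  [  -0.15     0.95     0.00]
  [   0.00    -0.30     0.90]
d = (I − A) x:
  d_1 = (+0.90)·660 + (+0.00)·240 + (-0.45)·340 = 441.0
  d_2 = (-0.15)·660 + (+0.95)·240 + (+0.00)·340 = 129.0
  d_3 = (+0.00)·660 + (-0.30)·240 + (+0.90)·340 = 234.0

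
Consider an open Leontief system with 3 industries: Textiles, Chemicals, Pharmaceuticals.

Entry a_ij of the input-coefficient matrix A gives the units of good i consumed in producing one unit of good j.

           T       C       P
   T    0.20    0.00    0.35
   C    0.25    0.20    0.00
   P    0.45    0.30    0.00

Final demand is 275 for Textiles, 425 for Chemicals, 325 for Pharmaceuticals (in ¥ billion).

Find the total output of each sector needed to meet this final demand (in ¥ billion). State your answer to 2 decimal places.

I − A =
  [   0.80     0.00    -0.35]
  [  -0.25     0.80     0.00]
  [  -0.45    -0.30     1.00]
Cofactors of I−A, C_ij = (−1)^(i+j)·(minor ij) (rows/columns in the sector order above):
  C_11 = (0.80)(1.00) − (0.00)(-0.30) = 0.8000
  C_12 = −[(-0.25)(1.00) − (0.00)(-0.45)] = 0.2500
  C_13 = (-0.25)(-0.30) − (0.80)(-0.45) = 0.4350
  C_21 = −[(0.00)(1.00) − (-0.35)(-0.30)] = 0.1050
  C_22 = (0.80)(1.00) − (-0.35)(-0.45) = 0.6425
  C_23 = −[(0.80)(-0.30) − (0.00)(-0.45)] = 0.2400
  C_31 = (0.00)(0.00) − (-0.35)(0.80) = 0.2800
  C_32 = −[(0.80)(0.00) − (-0.35)(-0.25)] = 0.0875
  C_33 = (0.80)(0.80) − (0.00)(-0.25) = 0.6400
det(I−A) = Σ_j (I−A)_1j·C_1j = (0.80)(0.8000) + (0.00)(0.2500) + (-0.35)(0.4350) = 0.48775
adj(I−A) = Cᵀ =
  [ 0.8000   0.1050   0.2800]
  [ 0.2500   0.6425   0.0875]
  [ 0.4350   0.2400   0.6400]
(I − A)⁻¹ = adj(I−A) / det(I−A) ≈
  [   1.6402     0.2153     0.5741]
  [   0.5126     1.3173     0.1794]
  [   0.8919     0.4921     1.3121]
x = (I − A)⁻¹ d = adj(I−A)·d / det(I−A), with det(I−A) = 0.48775:
  x_T = (0.8000·275 + 0.1050·425 + 0.2800·325) / 0.48775 = 355.625 / 0.48775 ≈ 729.11
  x_C = (0.2500·275 + 0.6425·425 + 0.0875·325) / 0.48775 = 370.25 / 0.48775 ≈ 759.10
  x_P = (0.4350·275 + 0.2400·425 + 0.6400·325) / 0.48775 = 429.625 / 0.48775 ≈ 880.83

x_T = 729.11, x_C = 759.10, x_P = 880.83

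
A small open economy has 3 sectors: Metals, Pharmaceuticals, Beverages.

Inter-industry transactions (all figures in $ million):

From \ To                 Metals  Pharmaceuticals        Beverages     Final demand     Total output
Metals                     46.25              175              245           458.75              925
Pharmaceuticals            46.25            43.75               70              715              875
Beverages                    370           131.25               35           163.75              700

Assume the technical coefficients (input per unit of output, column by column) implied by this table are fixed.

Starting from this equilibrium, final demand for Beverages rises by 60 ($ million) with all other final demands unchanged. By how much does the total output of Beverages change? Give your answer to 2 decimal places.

Δx_B = 77.61

Technical coefficients a_ij = z_ij / X_j:
  a_MM = 46.25/925 = 0.05, a_PM = 46.25/925 = 0.05, a_BM = 370/925 = 0.40
  a_MP = 175/875 = 0.20, a_PP = 43.75/875 = 0.05, a_BP = 131.25/875 = 0.15
  a_MB = 245/700 = 0.35, a_PB = 70/700 = 0.10, a_BB = 35/700 = 0.05
I − A =
  [   0.95    -0.20    -0.35]
  [  -0.05     0.95    -0.10]
  [  -0.40    -0.15     0.95]
Cofactors of I−A, C_ij = (−1)^(i+j)·(minor ij) (rows/columns in the sector order above):
  C_11 = (0.95)(0.95) − (-0.10)(-0.15) = 0.8875
  C_12 = −[(-0.05)(0.95) − (-0.10)(-0.40)] = 0.0875
  C_13 = (-0.05)(-0.15) − (0.95)(-0.40) = 0.3875
  C_21 = −[(-0.20)(0.95) − (-0.35)(-0.15)] = 0.2425
  C_22 = (0.95)(0.95) − (-0.35)(-0.40) = 0.7625
  C_23 = −[(0.95)(-0.15) − (-0.20)(-0.40)] = 0.2225
  C_31 = (-0.20)(-0.10) − (-0.35)(0.95) = 0.3525
  C_32 = −[(0.95)(-0.10) − (-0.35)(-0.05)] = 0.1125
  C_33 = (0.95)(0.95) − (-0.20)(-0.05) = 0.8925
det(I−A) = Σ_j (I−A)_1j·C_1j = (0.95)(0.8875) + (-0.20)(0.0875) + (-0.35)(0.3875) = 0.6900
adj(I−A) = Cᵀ =
  [ 0.8875   0.2425   0.3525]
  [ 0.0875   0.7625   0.1125]
  [ 0.3875   0.2225   0.8925]
(I − A)⁻¹ = adj(I−A) / det(I−A) ≈
  [   1.2862     0.3514     0.5109]
  [   0.1268     1.1051     0.1630]
  [   0.5616     0.3225     1.2935]
Δx = (I − A)⁻¹ Δd with Δd having +60 in the Beverages component and 0 elsewhere.
So Δx_B = L_BB · (+60), where L_BB = adj(I−A)_BB / det(I−A) = 0.8925 / 0.6900.
Δx_B = 0.8925 × (+60) / 0.6900 = 53.55 / 0.6900 ≈ 77.61.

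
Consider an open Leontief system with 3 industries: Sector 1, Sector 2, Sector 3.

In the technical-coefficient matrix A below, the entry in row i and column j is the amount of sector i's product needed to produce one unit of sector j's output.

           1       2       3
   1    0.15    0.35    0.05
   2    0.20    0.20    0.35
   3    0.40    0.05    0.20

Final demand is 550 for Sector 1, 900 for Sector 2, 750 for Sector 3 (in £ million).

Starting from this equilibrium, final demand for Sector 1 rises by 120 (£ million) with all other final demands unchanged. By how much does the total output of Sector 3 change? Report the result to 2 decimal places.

Δx_3 = 97.15

I − A =
  [   0.85    -0.35    -0.05]
  [  -0.20     0.80    -0.35]
  [  -0.40    -0.05     0.80]
Cofactors of I−A, C_ij = (−1)^(i+j)·(minor ij) (rows/columns in the sector order above):
  C_11 = (0.80)(0.80) − (-0.35)(-0.05) = 0.6225
  C_12 = −[(-0.20)(0.80) − (-0.35)(-0.40)] = 0.3000
  C_13 = (-0.20)(-0.05) − (0.80)(-0.40) = 0.3300
  C_21 = −[(-0.35)(0.80) − (-0.05)(-0.05)] = 0.2825
  C_22 = (0.85)(0.80) − (-0.05)(-0.40) = 0.6600
  C_23 = −[(0.85)(-0.05) − (-0.35)(-0.40)] = 0.1825
  C_31 = (-0.35)(-0.35) − (-0.05)(0.80) = 0.1625
  C_32 = −[(0.85)(-0.35) − (-0.05)(-0.20)] = 0.3075
  C_33 = (0.85)(0.80) − (-0.35)(-0.20) = 0.6100
det(I−A) = Σ_j (I−A)_1j·C_1j = (0.85)(0.6225) + (-0.35)(0.3000) + (-0.05)(0.3300) = 0.407625
adj(I−A) = Cᵀ =
  [ 0.6225   0.2825   0.1625]
  [ 0.3000   0.6600   0.3075]
  [ 0.3300   0.1825   0.6100]
(I − A)⁻¹ = adj(I−A) / det(I−A) ≈
  [   1.5271     0.6930     0.3987]
  [   0.7360     1.6191     0.7544]
  [   0.8096     0.4477     1.4965]
Δx = (I − A)⁻¹ Δd with Δd having +120 in the Sector 1 component and 0 elsewhere.
So Δx_3 = L_31 · (+120), where L_31 = adj(I−A)_31 / det(I−A) = 0.3300 / 0.407625.
Δx_3 = 0.3300 × (+120) / 0.407625 = 39.60 / 0.407625 ≈ 97.15.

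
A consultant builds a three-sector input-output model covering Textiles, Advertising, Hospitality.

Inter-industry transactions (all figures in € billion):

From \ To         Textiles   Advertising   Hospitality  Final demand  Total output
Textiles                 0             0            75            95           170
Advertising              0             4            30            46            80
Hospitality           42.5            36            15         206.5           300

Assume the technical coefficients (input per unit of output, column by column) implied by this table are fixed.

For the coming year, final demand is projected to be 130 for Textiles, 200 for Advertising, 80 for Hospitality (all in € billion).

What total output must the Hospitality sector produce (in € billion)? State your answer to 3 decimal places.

x_H = 246.672

Technical coefficients a_ij = z_ij / X_j:
  a_TT = 0/170 = 0.00, a_AT = 0/170 = 0.00, a_HT = 42.5/170 = 0.25
  a_TA = 0/80 = 0.00, a_AA = 4/80 = 0.05, a_HA = 36/80 = 0.45
  a_TH = 75/300 = 0.25, a_AH = 30/300 = 0.10, a_HH = 15/300 = 0.05
I − A =
  [   1.00     0.00    -0.25]
  [   0.00     0.95    -0.10]
  [  -0.25    -0.45     0.95]
Cofactors of I−A, C_ij = (−1)^(i+j)·(minor ij) (rows/columns in the sector order above):
  C_11 = (0.95)(0.95) − (-0.10)(-0.45) = 0.8575
  C_12 = −[(0.00)(0.95) − (-0.10)(-0.25)] = 0.0250
  C_13 = (0.00)(-0.45) − (0.95)(-0.25) = 0.2375
  C_21 = −[(0.00)(0.95) − (-0.25)(-0.45)] = 0.1125
  C_22 = (1.00)(0.95) − (-0.25)(-0.25) = 0.8875
  C_23 = −[(1.00)(-0.45) − (0.00)(-0.25)] = 0.4500
  C_31 = (0.00)(-0.10) − (-0.25)(0.95) = 0.2375
  C_32 = −[(1.00)(-0.10) − (-0.25)(0.00)] = 0.1000
  C_33 = (1.00)(0.95) − (0.00)(0.00) = 0.9500
det(I−A) = Σ_j (I−A)_1j·C_1j = (1.00)(0.8575) + (0.00)(0.0250) + (-0.25)(0.2375) = 0.798125
adj(I−A) = Cᵀ =
  [ 0.8575   0.1125   0.2375]
  [ 0.0250   0.8875   0.1000]
  [ 0.2375   0.4500   0.9500]
(I − A)⁻¹ = adj(I−A) / det(I−A) ≈
  [   1.0744     0.1410     0.2976]
  [   0.0313     1.1120     0.1253]
  [   0.2976     0.5638     1.1903]
x = (I − A)⁻¹ d = adj(I−A)·d / det(I−A), with det(I−A) = 0.798125:
  x_T = (0.8575·130 + 0.1125·200 + 0.2375·80) / 0.798125 = 152.975 / 0.798125 ≈ 191.668
  x_A = (0.0250·130 + 0.8875·200 + 0.1000·80) / 0.798125 = 188.75 / 0.798125 ≈ 236.492
  x_H = (0.2375·130 + 0.4500·200 + 0.9500·80) / 0.798125 = 196.875 / 0.798125 ≈ 246.672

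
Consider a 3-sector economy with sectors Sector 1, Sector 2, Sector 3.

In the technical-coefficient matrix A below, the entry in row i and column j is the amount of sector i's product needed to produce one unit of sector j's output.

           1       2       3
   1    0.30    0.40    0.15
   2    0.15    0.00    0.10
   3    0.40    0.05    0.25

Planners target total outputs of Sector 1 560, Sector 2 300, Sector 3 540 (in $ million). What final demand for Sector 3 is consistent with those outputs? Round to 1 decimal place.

d_3 = 166.0

I − A =
  [   0.70    -0.40    -0.15]
  [  -0.15     1.00    -0.10]
  [  -0.40    -0.05     0.75]
d = (I − A) x:
  d_1 = (+0.70)·560 + (-0.40)·300 + (-0.15)·540 = 191.0
  d_2 = (-0.15)·560 + (+1.00)·300 + (-0.10)·540 = 162.0
  d_3 = (-0.40)·560 + (-0.05)·300 + (+0.75)·540 = 166.0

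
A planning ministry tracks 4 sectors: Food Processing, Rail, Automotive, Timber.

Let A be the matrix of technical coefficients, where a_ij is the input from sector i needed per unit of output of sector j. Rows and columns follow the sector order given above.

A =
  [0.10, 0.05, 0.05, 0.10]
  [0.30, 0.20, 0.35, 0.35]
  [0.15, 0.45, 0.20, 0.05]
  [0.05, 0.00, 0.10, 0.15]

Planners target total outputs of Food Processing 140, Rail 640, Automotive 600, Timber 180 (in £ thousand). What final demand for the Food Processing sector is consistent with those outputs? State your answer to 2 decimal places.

d_F = 46.00

I − A =
  [   0.90    -0.05    -0.05    -0.10]
  [  -0.30     0.80    -0.35    -0.35]
  [  -0.15    -0.45     0.80    -0.05]
  [  -0.05     0.00    -0.10     0.85]
d = (I − A) x:
  d_F = (+0.90)·140 + (-0.05)·640 + (-0.05)·600 + (-0.10)·180 = 46.00
  d_R = (-0.30)·140 + (+0.80)·640 + (-0.35)·600 + (-0.35)·180 = 197.00
  d_A = (-0.15)·140 + (-0.45)·640 + (+0.80)·600 + (-0.05)·180 = 162.00
  d_T = (-0.05)·140 + (+0.00)·640 + (-0.10)·600 + (+0.85)·180 = 86.00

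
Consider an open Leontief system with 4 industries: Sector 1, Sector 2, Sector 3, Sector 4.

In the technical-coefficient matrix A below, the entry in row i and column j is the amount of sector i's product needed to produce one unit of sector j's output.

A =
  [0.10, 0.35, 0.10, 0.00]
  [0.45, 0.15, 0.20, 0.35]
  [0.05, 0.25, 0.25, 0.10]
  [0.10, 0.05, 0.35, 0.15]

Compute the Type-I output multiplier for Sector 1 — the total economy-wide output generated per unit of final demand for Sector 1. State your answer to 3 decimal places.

I − A =
  [   0.90    -0.35    -0.10     0.00]
  [  -0.45     0.85    -0.20    -0.35]
  [  -0.05    -0.25     0.75    -0.10]
  [  -0.10    -0.05    -0.35     0.85]
Compute the cofactors C_ij = (−1)^(i+j)·(3×3 minor ij) of I−A; the adjugate is their transpose:
adj(I−A) = Cᵀ =
  [ 0.424875   0.232625   0.172875   0.116125]
  [ 0.314000   0.537000   0.305000   0.257000]
  [ 0.150375   0.214125   0.488375   0.145625]
  [ 0.130375   0.147125   0.239375   0.391625]
det(I−A) = Σ_j (I−A)_1j·C_1j = (0.90)(0.424875) + (-0.35)(0.314000) + (-0.10)(0.150375) + (0.00)(0.130375) = 0.25745
(I − A)⁻¹ = adj(I−A) / det(I−A) ≈
  [   1.6503     0.9036     0.6715     0.4511]
  [   1.2197     2.0858     1.1847     0.9983]
  [   0.5841     0.8317     1.8970     0.5656]
  [   0.5064     0.5715     0.9298     1.5212]
The output multiplier for sector j is the column-j sum of the Leontief inverse (I − A)⁻¹ = adj(I−A) / det(I−A).
Column 1 of adj(I−A): (0.424875, 0.314000, 0.150375, 0.130375); det(I−A) = 0.25745.
m_1 = (0.424875 + 0.314000 + 0.150375 + 0.130375) / 0.25745 = 1.019625 / 0.25745 ≈ 3.960.

m_1 = 3.960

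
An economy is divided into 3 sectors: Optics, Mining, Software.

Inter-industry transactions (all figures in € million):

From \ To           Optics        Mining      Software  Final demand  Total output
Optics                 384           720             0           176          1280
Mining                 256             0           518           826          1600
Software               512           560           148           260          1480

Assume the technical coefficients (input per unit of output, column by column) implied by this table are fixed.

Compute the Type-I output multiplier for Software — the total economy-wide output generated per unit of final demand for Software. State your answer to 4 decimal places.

m_S = 2.5297

Technical coefficients a_ij = z_ij / X_j:
  a_OO = 384/1280 = 0.30, a_MO = 256/1280 = 0.20, a_SO = 512/1280 = 0.40
  a_OM = 720/1600 = 0.45, a_MM = 0/1600 = 0.00, a_SM = 560/1600 = 0.35
  a_OS = 0/1480 = 0.00, a_MS = 518/1480 = 0.35, a_SS = 148/1480 = 0.10
I − A =
  [   0.70    -0.45     0.00]
  [  -0.20     1.00    -0.35]
  [  -0.40    -0.35     0.90]
Cofactors of I−A, C_ij = (−1)^(i+j)·(minor ij) (rows/columns in the sector order above):
  C_11 = (1.00)(0.90) − (-0.35)(-0.35) = 0.7775
  C_12 = −[(-0.20)(0.90) − (-0.35)(-0.40)] = 0.3200
  C_13 = (-0.20)(-0.35) − (1.00)(-0.40) = 0.4700
  C_21 = −[(-0.45)(0.90) − (0.00)(-0.35)] = 0.4050
  C_22 = (0.70)(0.90) − (0.00)(-0.40) = 0.6300
  C_23 = −[(0.70)(-0.35) − (-0.45)(-0.40)] = 0.4250
  C_31 = (-0.45)(-0.35) − (0.00)(1.00) = 0.1575
  C_32 = −[(0.70)(-0.35) − (0.00)(-0.20)] = 0.2450
  C_33 = (0.70)(1.00) − (-0.45)(-0.20) = 0.6100
det(I−A) = Σ_j (I−A)_1j·C_1j = (0.70)(0.7775) + (-0.45)(0.3200) + (0.00)(0.4700) = 0.40025
adj(I−A) = Cᵀ =
  [ 0.7775   0.4050   0.1575]
  [ 0.3200   0.6300   0.2450]
  [ 0.4700   0.4250   0.6100]
(I − A)⁻¹ = adj(I−A) / det(I−A) ≈
  [   1.94254     1.01187     0.39350]
  [   0.79950     1.57402     0.61212]
  [   1.17427     1.06184     1.52405]
The output multiplier for sector j is the column-j sum of the Leontief inverse (I − A)⁻¹ = adj(I−A) / det(I−A).
Column S of adj(I−A): (0.1575, 0.2450, 0.6100); det(I−A) = 0.40025.
m_S = (0.1575 + 0.2450 + 0.6100) / 0.40025 = 1.0125 / 0.40025 ≈ 2.5297.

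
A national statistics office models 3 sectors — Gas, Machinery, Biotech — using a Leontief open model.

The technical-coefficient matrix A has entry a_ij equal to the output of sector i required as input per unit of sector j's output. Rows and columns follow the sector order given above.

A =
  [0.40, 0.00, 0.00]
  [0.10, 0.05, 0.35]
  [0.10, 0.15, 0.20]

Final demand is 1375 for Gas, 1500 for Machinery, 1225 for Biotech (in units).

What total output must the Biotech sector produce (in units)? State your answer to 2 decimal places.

I − A =
  [   0.60     0.00     0.00]
  [  -0.10     0.95    -0.35]
  [  -0.10    -0.15     0.80]
Cofactors of I−A, C_ij = (−1)^(i+j)·(minor ij) (rows/columns in the sector order above):
  C_11 = (0.95)(0.80) − (-0.35)(-0.15) = 0.7075
  C_12 = −[(-0.10)(0.80) − (-0.35)(-0.10)] = 0.1150
  C_13 = (-0.10)(-0.15) − (0.95)(-0.10) = 0.1100
  C_21 = −[(0.00)(0.80) − (0.00)(-0.15)] = 0.0000
  C_22 = (0.60)(0.80) − (0.00)(-0.10) = 0.4800
  C_23 = −[(0.60)(-0.15) − (0.00)(-0.10)] = 0.0900
  C_31 = (0.00)(-0.35) − (0.00)(0.95) = 0.0000
  C_32 = −[(0.60)(-0.35) − (0.00)(-0.10)] = 0.2100
  C_33 = (0.60)(0.95) − (0.00)(-0.10) = 0.5700
det(I−A) = Σ_j (I−A)_1j·C_1j = (0.60)(0.7075) + (0.00)(0.1150) + (0.00)(0.1100) = 0.4245
adj(I−A) = Cᵀ =
  [ 0.7075   0.0000   0.0000]
  [ 0.1150   0.4800   0.2100]
  [ 0.1100   0.0900   0.5700]
(I − A)⁻¹ = adj(I−A) / det(I−A) ≈
  [   1.6667     0.0000     0.0000]
  [   0.2709     1.1307     0.4947]
  [   0.2591     0.2120     1.3428]
x = (I − A)⁻¹ d = adj(I−A)·d / det(I−A), with det(I−A) = 0.4245:
  x_1 = (0.7075·1375 + 0.0000·1500 + 0.0000·1225) / 0.4245 = 972.8125 / 0.4245 ≈ 2291.67
  x_2 = (0.1150·1375 + 0.4800·1500 + 0.2100·1225) / 0.4245 = 1135.375 / 0.4245 ≈ 2674.62
  x_3 = (0.1100·1375 + 0.0900·1500 + 0.5700·1225) / 0.4245 = 984.50 / 0.4245 ≈ 2319.20

x_3 = 2319.20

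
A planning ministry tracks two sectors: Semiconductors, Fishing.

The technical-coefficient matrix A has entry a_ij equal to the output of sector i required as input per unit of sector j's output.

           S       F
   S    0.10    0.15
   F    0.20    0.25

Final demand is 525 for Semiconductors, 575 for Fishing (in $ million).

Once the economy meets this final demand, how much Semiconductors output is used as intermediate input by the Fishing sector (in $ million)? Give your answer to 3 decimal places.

I − A =
  [   0.90    -0.15]
  [  -0.20     0.75]
det(I−A) = (0.90)(0.75) − (-0.15)(-0.20) = 0.6450
adj(I−A) = [[0.75, 0.15], [0.20, 0.90]]
(I − A)⁻¹ = adj(I−A) / det(I−A) ≈
  [   1.1628     0.2326]
  [   0.3101     1.3953]
First solve x = (I − A)⁻¹ d = adj(I−A)·d / det(I−A); in particular x_F = (0.20·525 + 0.90·575) / 0.6450 = 622.50 / 0.6450 ≈ 965.11628.
Intermediate flow from S to F: z_SF = a_SF · x_F = 0.15 × 622.50 / 0.6450 = 93.375 / 0.6450 ≈ 144.767.

z_SF = 144.767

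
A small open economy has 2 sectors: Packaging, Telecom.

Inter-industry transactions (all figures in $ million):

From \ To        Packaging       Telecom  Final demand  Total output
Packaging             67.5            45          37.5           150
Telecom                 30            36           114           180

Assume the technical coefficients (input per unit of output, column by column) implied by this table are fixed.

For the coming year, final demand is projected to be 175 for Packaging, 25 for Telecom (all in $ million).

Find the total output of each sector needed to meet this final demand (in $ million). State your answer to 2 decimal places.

x_1 = 375.00, x_2 = 125.00

Technical coefficients a_ij = z_ij / X_j:
  a_11 = 67.5/150 = 0.45, a_21 = 30/150 = 0.20
  a_12 = 45/180 = 0.25, a_22 = 36/180 = 0.20
I − A =
  [   0.55    -0.25]
  [  -0.20     0.80]
det(I−A) = (0.55)(0.80) − (-0.25)(-0.20) = 0.3900
adj(I−A) = [[0.80, 0.25], [0.20, 0.55]]
(I − A)⁻¹ = adj(I−A) / det(I−A) ≈
  [   2.0513     0.6410]
  [   0.5128     1.4103]
x = (I − A)⁻¹ d = adj(I−A)·d / det(I−A), with det(I−A) = 0.3900:
  x_1 = (0.80·175 + 0.25·25) / 0.3900 = 146.25 / 0.3900 = 375.00
  x_2 = (0.20·175 + 0.55·25) / 0.3900 = 48.75 / 0.3900 = 125.00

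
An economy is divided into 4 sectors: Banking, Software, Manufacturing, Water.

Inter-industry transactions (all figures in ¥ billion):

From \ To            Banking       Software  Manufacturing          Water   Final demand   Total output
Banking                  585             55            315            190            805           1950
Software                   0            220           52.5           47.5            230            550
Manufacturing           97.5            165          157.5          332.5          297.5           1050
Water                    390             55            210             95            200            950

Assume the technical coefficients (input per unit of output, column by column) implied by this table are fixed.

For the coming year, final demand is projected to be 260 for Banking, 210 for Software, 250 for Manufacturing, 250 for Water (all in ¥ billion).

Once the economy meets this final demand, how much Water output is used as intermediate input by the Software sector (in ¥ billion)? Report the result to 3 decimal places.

z_WS = 48.043

Technical coefficients a_ij = z_ij / X_j:
  a_BB = 585/1950 = 0.30, a_SB = 0/1950 = 0.00, a_MB = 97.5/1950 = 0.05, a_WB = 390/1950 = 0.20
  a_BS = 55/550 = 0.10, a_SS = 220/550 = 0.40, a_MS = 165/550 = 0.30, a_WS = 55/550 = 0.10
  a_BM = 315/1050 = 0.30, a_SM = 52.5/1050 = 0.05, a_MM = 157.5/1050 = 0.15, a_WM = 210/1050 = 0.20
  a_BW = 190/950 = 0.20, a_SW = 47.5/950 = 0.05, a_MW = 332.5/950 = 0.35, a_WW = 95/950 = 0.10
I − A =
  [   0.70    -0.10    -0.30    -0.20]
  [   0.00     0.60    -0.05    -0.05]
  [  -0.05    -0.30     0.85    -0.35]
  [  -0.20    -0.10    -0.20     0.90]
Compute the cofactors C_ij = (−1)^(i+j)·(3×3 minor ij) of I−A; the adjugate is their transpose:
adj(I−A) = Cᵀ =
  [ 0.39450   0.19000   0.19100   0.17250]
  [ 0.01475   0.41600   0.03950   0.04175]
  [ 0.07175   0.21400   0.34950   0.16375]
  [ 0.10525   0.13600   0.12450   0.33725]
det(I−A) = Σ_j (I−A)_1j·C_1j = (0.70)(0.39450) + (-0.10)(0.01475) + (-0.30)(0.07175) + (-0.20)(0.10525) = 0.2321
(I − A)⁻¹ = adj(I−A) / det(I−A) ≈
  [   1.6997     0.8186     0.8229     0.7432]
  [   0.0636     1.7923     0.1702     0.1799]
  [   0.3091     0.9220     1.5058     0.7055]
  [   0.4535     0.5860     0.5364     1.4530]
First solve x = (I − A)⁻¹ d = adj(I−A)·d / det(I−A); in particular x_S = (0.01475·260 + 0.41600·210 + 0.03950·250 + 0.04175·250) / 0.2321 = 111.5075 / 0.2321 ≈ 480.42869.
Intermediate flow from W to S: z_WS = a_WS · x_S = 0.10 × 111.5075 / 0.2321 = 11.15075 / 0.2321 ≈ 48.043.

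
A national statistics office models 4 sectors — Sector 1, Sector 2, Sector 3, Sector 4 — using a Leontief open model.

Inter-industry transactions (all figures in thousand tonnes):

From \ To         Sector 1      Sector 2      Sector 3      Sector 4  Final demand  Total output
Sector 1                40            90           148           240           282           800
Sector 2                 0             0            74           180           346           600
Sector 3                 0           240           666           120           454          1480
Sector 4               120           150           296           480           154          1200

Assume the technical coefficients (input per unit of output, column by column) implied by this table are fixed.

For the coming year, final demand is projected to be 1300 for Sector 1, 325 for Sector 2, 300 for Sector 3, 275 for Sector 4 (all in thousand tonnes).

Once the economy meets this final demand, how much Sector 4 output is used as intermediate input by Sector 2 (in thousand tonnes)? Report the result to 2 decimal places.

z_42 = 159.45

Technical coefficients a_ij = z_ij / X_j:
  a_11 = 40/800 = 0.05, a_21 = 0/800 = 0.00, a_31 = 0/800 = 0.00, a_41 = 120/800 = 0.15
  a_12 = 90/600 = 0.15, a_22 = 0/600 = 0.00, a_32 = 240/600 = 0.40, a_42 = 150/600 = 0.25
  a_13 = 148/1480 = 0.10, a_23 = 74/1480 = 0.05, a_33 = 666/1480 = 0.45, a_43 = 296/1480 = 0.20
  a_14 = 240/1200 = 0.20, a_24 = 180/1200 = 0.15, a_34 = 120/1200 = 0.10, a_44 = 480/1200 = 0.40
I − A =
  [   0.95    -0.15    -0.10    -0.20]
  [   0.00     1.00    -0.05    -0.15]
  [   0.00    -0.40     0.55    -0.10]
  [  -0.15    -0.25    -0.20     0.60]
Compute the cofactors C_ij = (−1)^(i+j)·(3×3 minor ij) of I−A; the adjugate is their transpose:
adj(I−A) = Cᵀ =
  [ 0.264125   0.116500   0.107750   0.135125]
  [ 0.013125   0.276500   0.057750   0.083125]
  [ 0.024000   0.242000   0.501000   0.152000]
  [ 0.079500   0.225000   0.218000   0.503500]
det(I−A) = Σ_j (I−A)_1j·C_1j = (0.95)(0.264125) + (-0.15)(0.013125) + (-0.10)(0.024000) + (-0.20)(0.079500) = 0.23065
(I − A)⁻¹ = adj(I−A) / det(I−A) ≈
  [   1.1451     0.5051     0.4672     0.5858]
  [   0.0569     1.1988     0.2504     0.3604]
  [   0.1041     1.0492     2.1721     0.6590]
  [   0.3447     0.9755     0.9452     2.1830]
First solve x = (I − A)⁻¹ d = adj(I−A)·d / det(I−A); in particular x_2 = (0.013125·1300 + 0.276500·325 + 0.057750·300 + 0.083125·275) / 0.23065 = 147.109375 / 0.23065 ≈ 637.8035.
Intermediate flow from 4 to 2: z_42 = a_42 · x_2 = 0.25 × 147.109375 / 0.23065 = 36.77734375 / 0.23065 ≈ 159.45.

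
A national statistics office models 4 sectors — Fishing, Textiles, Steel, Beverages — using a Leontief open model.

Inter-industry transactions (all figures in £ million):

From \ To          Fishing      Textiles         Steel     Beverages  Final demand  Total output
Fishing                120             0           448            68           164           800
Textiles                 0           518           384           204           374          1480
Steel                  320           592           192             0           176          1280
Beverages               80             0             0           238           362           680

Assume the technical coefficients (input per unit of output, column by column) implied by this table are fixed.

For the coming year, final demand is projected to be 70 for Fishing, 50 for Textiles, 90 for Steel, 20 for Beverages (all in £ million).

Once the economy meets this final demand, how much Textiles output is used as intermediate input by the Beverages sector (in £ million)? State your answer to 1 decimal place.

Technical coefficients a_ij = z_ij / X_j:
  a_11 = 120/800 = 0.15, a_21 = 0/800 = 0.00, a_31 = 320/800 = 0.40, a_41 = 80/800 = 0.10
  a_12 = 0/1480 = 0.00, a_22 = 518/1480 = 0.35, a_32 = 592/1480 = 0.40, a_42 = 0/1480 = 0.00
  a_13 = 448/1280 = 0.35, a_23 = 384/1280 = 0.30, a_33 = 192/1280 = 0.15, a_43 = 0/1280 = 0.00
  a_14 = 68/680 = 0.10, a_24 = 204/680 = 0.30, a_34 = 0/680 = 0.00, a_44 = 238/680 = 0.35
I − A =
  [   0.85     0.00    -0.35    -0.10]
  [   0.00     0.65    -0.30    -0.30]
  [  -0.40    -0.40     0.85     0.00]
  [  -0.10     0.00     0.00     0.65]
Compute the cofactors C_ij = (−1)^(i+j)·(3×3 minor ij) of I−A; the adjugate is their transpose:
adj(I−A) = Cᵀ =
  [ 0.281125   0.091000   0.147875   0.085250]
  [ 0.103500   0.370125   0.173250   0.186750]
  [ 0.181000   0.217000   0.352625   0.128000]
  [ 0.043250   0.014000   0.022750   0.276625]
det(I−A) = Σ_j (I−A)_1j·C_1j = (0.85)(0.281125) + (0.00)(0.103500) + (-0.35)(0.181000) + (-0.10)(0.043250) = 0.17128125
(I − A)⁻¹ = adj(I−A) / det(I−A) ≈
  [   1.6413     0.5313     0.8633     0.4977]
  [   0.6043     2.1609     1.0115     1.0903]
  [   1.0567     1.2669     2.0587     0.7473]
  [   0.2525     0.0817     0.1328     1.6150]
First solve x = (I − A)⁻¹ d = adj(I−A)·d / det(I−A); in particular x_4 = (0.043250·70 + 0.014000·50 + 0.022750·90 + 0.276625·20) / 0.17128125 = 11.3075 / 0.17128125 ≈ 66.017.
Intermediate flow from 2 to 4: z_24 = a_24 · x_4 = 0.30 × 11.3075 / 0.17128125 = 3.39225 / 0.17128125 ≈ 19.8.

z_24 = 19.8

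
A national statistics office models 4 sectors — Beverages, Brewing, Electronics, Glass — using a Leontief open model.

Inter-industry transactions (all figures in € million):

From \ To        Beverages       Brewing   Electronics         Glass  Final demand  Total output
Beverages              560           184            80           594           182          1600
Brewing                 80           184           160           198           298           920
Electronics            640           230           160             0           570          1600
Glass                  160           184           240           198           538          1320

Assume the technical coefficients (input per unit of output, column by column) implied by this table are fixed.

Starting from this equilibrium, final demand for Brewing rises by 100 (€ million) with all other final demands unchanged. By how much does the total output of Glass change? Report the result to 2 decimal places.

Technical coefficients a_ij = z_ij / X_j:
  a_11 = 560/1600 = 0.35, a_21 = 80/1600 = 0.05, a_31 = 640/1600 = 0.40, a_41 = 160/1600 = 0.10
  a_12 = 184/920 = 0.20, a_22 = 184/920 = 0.20, a_32 = 230/920 = 0.25, a_42 = 184/920 = 0.20
  a_13 = 80/1600 = 0.05, a_23 = 160/1600 = 0.10, a_33 = 160/1600 = 0.10, a_43 = 240/1600 = 0.15
  a_14 = 594/1320 = 0.45, a_24 = 198/1320 = 0.15, a_34 = 0/1320 = 0.00, a_44 = 198/1320 = 0.15
I − A =
  [   0.65    -0.20    -0.05    -0.45]
  [  -0.05     0.80    -0.10    -0.15]
  [  -0.40    -0.25     0.90     0.00]
  [  -0.10    -0.20    -0.15     0.85]
Compute the cofactors C_ij = (−1)^(i+j)·(3×3 minor ij) of I−A; the adjugate is their transpose:
adj(I−A) = Cᵀ =
  [ 0.558125   0.261500   0.117000   0.341625]
  [ 0.094750   0.412750   0.071625   0.123000]
  [ 0.274375   0.230875   0.370500   0.186000]
  [ 0.136375   0.168625   0.096000   0.418125]
det(I−A) = Σ_j (I−A)_1j·C_1j = (0.65)(0.558125) + (-0.20)(0.094750) + (-0.05)(0.274375) + (-0.45)(0.136375) = 0.26874375
(I − A)⁻¹ = adj(I−A) / det(I−A) ≈
  [   2.0768     0.9730     0.4354     1.2712]
  [   0.3526     1.5358     0.2665     0.4577]
  [   1.0210     0.8591     1.3786     0.6921]
  [   0.5075     0.6275     0.3572     1.5559]
Δx = (I − A)⁻¹ Δd with Δd having +100 in the Brewing component and 0 elsewhere.
So Δx_4 = L_42 · (+100), where L_42 = adj(I−A)_42 / det(I−A) = 0.168625 / 0.26874375.
Δx_4 = 0.168625 × (+100) / 0.26874375 = 16.8625 / 0.26874375 ≈ 62.75.

Δx_4 = 62.75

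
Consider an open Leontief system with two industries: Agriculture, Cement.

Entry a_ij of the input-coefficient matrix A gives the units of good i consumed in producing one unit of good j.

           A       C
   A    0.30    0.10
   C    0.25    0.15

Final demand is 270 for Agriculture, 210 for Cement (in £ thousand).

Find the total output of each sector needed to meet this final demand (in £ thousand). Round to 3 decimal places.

I − A =
  [   0.70    -0.10]
  [  -0.25     0.85]
det(I−A) = (0.70)(0.85) − (-0.10)(-0.25) = 0.5700
adj(I−A) = [[0.85, 0.10], [0.25, 0.70]]
(I − A)⁻¹ = adj(I−A) / det(I−A) ≈
  [   1.4912     0.1754]
  [   0.4386     1.2281]
x = (I − A)⁻¹ d = adj(I−A)·d / det(I−A), with det(I−A) = 0.5700:
  x_A = (0.85·270 + 0.10·210) / 0.5700 = 250.50 / 0.5700 ≈ 439.474
  x_C = (0.25·270 + 0.70·210) / 0.5700 = 214.50 / 0.5700 ≈ 376.316

x_A = 439.474, x_C = 376.316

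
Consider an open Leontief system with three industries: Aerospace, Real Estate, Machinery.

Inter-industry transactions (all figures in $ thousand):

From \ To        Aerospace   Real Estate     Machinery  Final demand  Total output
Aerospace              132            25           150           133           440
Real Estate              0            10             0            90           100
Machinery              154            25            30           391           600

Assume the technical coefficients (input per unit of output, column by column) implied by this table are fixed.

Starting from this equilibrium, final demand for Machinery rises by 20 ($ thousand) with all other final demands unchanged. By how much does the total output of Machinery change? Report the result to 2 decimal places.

Δx_M = 24.24

Technical coefficients a_ij = z_ij / X_j:
  a_AA = 132/440 = 0.30, a_RA = 0/440 = 0.00, a_MA = 154/440 = 0.35
  a_AR = 25/100 = 0.25, a_RR = 10/100 = 0.10, a_MR = 25/100 = 0.25
  a_AM = 150/600 = 0.25, a_RM = 0/600 = 0.00, a_MM = 30/600 = 0.05
I − A =
  [   0.70    -0.25    -0.25]
  [   0.00     0.90     0.00]
  [  -0.35    -0.25     0.95]
Cofactors of I−A, C_ij = (−1)^(i+j)·(minor ij) (rows/columns in the sector order above):
  C_11 = (0.90)(0.95) − (0.00)(-0.25) = 0.8550
  C_12 = −[(0.00)(0.95) − (0.00)(-0.35)] = 0.0000
  C_13 = (0.00)(-0.25) − (0.90)(-0.35) = 0.3150
  C_21 = −[(-0.25)(0.95) − (-0.25)(-0.25)] = 0.3000
  C_22 = (0.70)(0.95) − (-0.25)(-0.35) = 0.5775
  C_23 = −[(0.70)(-0.25) − (-0.25)(-0.35)] = 0.2625
  C_31 = (-0.25)(0.00) − (-0.25)(0.90) = 0.2250
  C_32 = −[(0.70)(0.00) − (-0.25)(0.00)] = 0.0000
  C_33 = (0.70)(0.90) − (-0.25)(0.00) = 0.6300
det(I−A) = Σ_j (I−A)_1j·C_1j = (0.70)(0.8550) + (-0.25)(0.0000) + (-0.25)(0.3150) = 0.51975
adj(I−A) = Cᵀ =
  [ 0.8550   0.3000   0.2250]
  [ 0.0000   0.5775   0.0000]
  [ 0.3150   0.2625   0.6300]
(I − A)⁻¹ = adj(I−A) / det(I−A) ≈
  [   1.6450     0.5772     0.4329]
  [   0.0000     1.1111     0.0000]
  [   0.6061     0.5051     1.2121]
Δx = (I − A)⁻¹ Δd with Δd having +20 in the Machinery component and 0 elsewhere.
So Δx_M = L_MM · (+20), where L_MM = adj(I−A)_MM / det(I−A) = 0.6300 / 0.51975.
Δx_M = 0.6300 × (+20) / 0.51975 = 12.60 / 0.51975 ≈ 24.24.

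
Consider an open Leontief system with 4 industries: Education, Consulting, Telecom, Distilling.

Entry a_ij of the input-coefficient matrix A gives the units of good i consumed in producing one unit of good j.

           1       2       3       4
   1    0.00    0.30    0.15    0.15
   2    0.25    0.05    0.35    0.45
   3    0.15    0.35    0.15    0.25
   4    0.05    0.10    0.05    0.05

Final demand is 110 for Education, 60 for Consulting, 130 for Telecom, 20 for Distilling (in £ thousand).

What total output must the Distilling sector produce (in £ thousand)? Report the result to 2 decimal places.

x_4 = 85.25

I − A =
  [   1.00    -0.30    -0.15    -0.15]
  [  -0.25     0.95    -0.35    -0.45]
  [  -0.15    -0.35     0.85    -0.25]
  [  -0.05    -0.10    -0.05     0.95]
Compute the cofactors C_ij = (−1)^(i+j)·(3×3 minor ij) of I−A; the adjugate is their transpose:
adj(I−A) = Cᵀ =
  [ 0.584000   0.307500   0.247500   0.303000]
  [ 0.275500   0.764250   0.393250   0.509000]
  [ 0.237750   0.403625   0.768625   0.431000]
  [ 0.072250   0.117875   0.094875   0.571000]
det(I−A) = Σ_j (I−A)_1j·C_1j = (1.00)(0.584000) + (-0.30)(0.275500) + (-0.15)(0.237750) + (-0.15)(0.072250) = 0.45485
(I − A)⁻¹ = adj(I−A) / det(I−A) ≈
  [   1.2839     0.6760     0.5441     0.6662]
  [   0.6057     1.6802     0.8646     1.1191]
  [   0.5227     0.8874     1.6898     0.9476]
  [   0.1588     0.2592     0.2086     1.2554]
x = (I − A)⁻¹ d = adj(I−A)·d / det(I−A), with det(I−A) = 0.45485:
  x_1 = (0.584000·110 + 0.307500·60 + 0.247500·130 + 0.303000·20) / 0.45485 = 120.925 / 0.45485 ≈ 265.86
  x_2 = (0.275500·110 + 0.764250·60 + 0.393250·130 + 0.509000·20) / 0.45485 = 137.4625 / 0.45485 ≈ 302.22
  x_3 = (0.237750·110 + 0.403625·60 + 0.768625·130 + 0.431000·20) / 0.45485 = 158.91125 / 0.45485 ≈ 349.37
  x_4 = (0.072250·110 + 0.117875·60 + 0.094875·130 + 0.571000·20) / 0.45485 = 38.77375 / 0.45485 ≈ 85.25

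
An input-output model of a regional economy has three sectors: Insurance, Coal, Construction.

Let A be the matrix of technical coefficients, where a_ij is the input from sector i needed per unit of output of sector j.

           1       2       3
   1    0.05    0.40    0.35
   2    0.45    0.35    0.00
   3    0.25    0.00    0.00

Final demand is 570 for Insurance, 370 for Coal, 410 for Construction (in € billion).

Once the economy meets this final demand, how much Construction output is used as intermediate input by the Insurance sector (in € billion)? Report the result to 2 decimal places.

I − A =
  [   0.95    -0.40    -0.35]
  [  -0.45     0.65     0.00]
  [  -0.25     0.00     1.00]
Cofactors of I−A, C_ij = (−1)^(i+j)·(minor ij) (rows/columns in the sector order above):
  C_11 = (0.65)(1.00) − (0.00)(0.00) = 0.6500
  C_12 = −[(-0.45)(1.00) − (0.00)(-0.25)] = 0.4500
  C_13 = (-0.45)(0.00) − (0.65)(-0.25) = 0.1625
  C_21 = −[(-0.40)(1.00) − (-0.35)(0.00)] = 0.4000
  C_22 = (0.95)(1.00) − (-0.35)(-0.25) = 0.8625
  C_23 = −[(0.95)(0.00) − (-0.40)(-0.25)] = 0.1000
  C_31 = (-0.40)(0.00) − (-0.35)(0.65) = 0.2275
  C_32 = −[(0.95)(0.00) − (-0.35)(-0.45)] = 0.1575
  C_33 = (0.95)(0.65) − (-0.40)(-0.45) = 0.4375
det(I−A) = Σ_j (I−A)_1j·C_1j = (0.95)(0.6500) + (-0.40)(0.4500) + (-0.35)(0.1625) = 0.380625
adj(I−A) = Cᵀ =
  [ 0.6500   0.4000   0.2275]
  [ 0.4500   0.8625   0.1575]
  [ 0.1625   0.1000   0.4375]
(I − A)⁻¹ = adj(I−A) / det(I−A) ≈
  [   1.7077     1.0509     0.5977]
  [   1.1823     2.2660     0.4138]
  [   0.4269     0.2627     1.1494]
First solve x = (I − A)⁻¹ d = adj(I−A)·d / det(I−A); in particular x_1 = (0.6500·570 + 0.4000·370 + 0.2275·410) / 0.380625 = 611.775 / 0.380625 ≈ 1607.2906.
Intermediate flow from 3 to 1: z_31 = a_31 · x_1 = 0.25 × 611.775 / 0.380625 = 152.94375 / 0.380625 ≈ 401.82.

z_31 = 401.82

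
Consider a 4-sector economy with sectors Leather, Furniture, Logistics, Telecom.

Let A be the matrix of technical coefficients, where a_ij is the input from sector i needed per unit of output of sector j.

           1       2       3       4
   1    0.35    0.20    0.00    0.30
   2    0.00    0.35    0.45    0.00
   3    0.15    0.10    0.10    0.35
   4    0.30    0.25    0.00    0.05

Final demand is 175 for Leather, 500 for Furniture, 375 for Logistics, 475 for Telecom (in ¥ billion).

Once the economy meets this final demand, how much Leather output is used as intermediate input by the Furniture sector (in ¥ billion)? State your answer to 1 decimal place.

z_12 = 348.5

I − A =
  [   0.65    -0.20     0.00    -0.30]
  [   0.00     0.65    -0.45     0.00]
  [  -0.15    -0.10     0.90    -0.35]
  [  -0.30    -0.25     0.00     0.95]
Compute the cofactors C_ij = (−1)^(i+j)·(3×3 minor ij) of I−A; the adjugate is their transpose:
adj(I−A) = Cᵀ =
  [ 0.473625   0.238500   0.119250   0.193500]
  [ 0.111375   0.474750   0.237375   0.122625]
  [ 0.160875   0.170375   0.342875   0.177125]
  [ 0.178875   0.200250   0.100125   0.337500]
det(I−A) = Σ_j (I−A)_1j·C_1j = (0.65)(0.473625) + (-0.20)(0.111375) + (0.00)(0.160875) + (-0.30)(0.178875) = 0.23191875
(I − A)⁻¹ = adj(I−A) / det(I−A) ≈
  [   2.0422     1.0284     0.5142     0.8343]
  [   0.4802     2.0471     1.0235     0.5287]
  [   0.6937     0.7346     1.4784     0.7637]
  [   0.7713     0.8634     0.4317     1.4553]
First solve x = (I − A)⁻¹ d = adj(I−A)·d / det(I−A); in particular x_2 = (0.111375·175 + 0.474750·500 + 0.237375·375 + 0.122625·475) / 0.23191875 = 404.128125 / 0.23191875 ≈ 1742.542.
Intermediate flow from 1 to 2: z_12 = a_12 · x_2 = 0.20 × 404.128125 / 0.23191875 = 80.825625 / 0.23191875 ≈ 348.5.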